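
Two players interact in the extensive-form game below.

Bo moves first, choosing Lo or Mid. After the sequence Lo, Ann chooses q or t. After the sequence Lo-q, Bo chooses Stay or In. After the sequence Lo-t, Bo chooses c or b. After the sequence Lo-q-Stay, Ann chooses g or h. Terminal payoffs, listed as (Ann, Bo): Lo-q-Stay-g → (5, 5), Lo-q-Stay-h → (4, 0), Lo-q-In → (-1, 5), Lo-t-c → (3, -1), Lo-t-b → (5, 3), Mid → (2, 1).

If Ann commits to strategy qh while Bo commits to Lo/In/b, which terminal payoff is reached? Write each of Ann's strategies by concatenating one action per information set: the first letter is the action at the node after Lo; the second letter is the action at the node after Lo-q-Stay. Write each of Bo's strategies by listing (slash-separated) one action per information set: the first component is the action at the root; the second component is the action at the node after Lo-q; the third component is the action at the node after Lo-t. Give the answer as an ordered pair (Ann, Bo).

(-1, 5)

Trace the play path from the root:
  Bo plays Lo
  Ann plays q at [Lo]
  Bo plays In at [Lo-q]
→ terminal payoff (-1, 5).
(Ann's choice at the node after Lo-q-Stay is never reached on this path, so it doesn't affect the outcome.)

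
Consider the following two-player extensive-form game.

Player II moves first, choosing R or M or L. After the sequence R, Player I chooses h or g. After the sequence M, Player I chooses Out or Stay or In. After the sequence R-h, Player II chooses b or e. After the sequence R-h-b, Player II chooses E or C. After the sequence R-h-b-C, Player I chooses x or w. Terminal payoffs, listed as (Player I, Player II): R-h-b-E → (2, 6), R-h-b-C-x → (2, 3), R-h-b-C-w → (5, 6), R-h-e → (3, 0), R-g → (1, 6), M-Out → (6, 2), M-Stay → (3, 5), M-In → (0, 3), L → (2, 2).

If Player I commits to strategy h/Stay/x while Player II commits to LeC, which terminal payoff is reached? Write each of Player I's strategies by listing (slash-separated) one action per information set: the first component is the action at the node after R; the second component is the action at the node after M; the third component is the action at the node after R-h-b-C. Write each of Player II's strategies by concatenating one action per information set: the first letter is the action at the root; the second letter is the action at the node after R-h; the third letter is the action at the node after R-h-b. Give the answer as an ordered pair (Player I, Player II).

(2, 2)

Trace the play path from the root:
  Player II plays L
→ terminal payoff (2, 2).
(Player I's choice at the node after R is never reached on this path, so it doesn't affect the outcome.)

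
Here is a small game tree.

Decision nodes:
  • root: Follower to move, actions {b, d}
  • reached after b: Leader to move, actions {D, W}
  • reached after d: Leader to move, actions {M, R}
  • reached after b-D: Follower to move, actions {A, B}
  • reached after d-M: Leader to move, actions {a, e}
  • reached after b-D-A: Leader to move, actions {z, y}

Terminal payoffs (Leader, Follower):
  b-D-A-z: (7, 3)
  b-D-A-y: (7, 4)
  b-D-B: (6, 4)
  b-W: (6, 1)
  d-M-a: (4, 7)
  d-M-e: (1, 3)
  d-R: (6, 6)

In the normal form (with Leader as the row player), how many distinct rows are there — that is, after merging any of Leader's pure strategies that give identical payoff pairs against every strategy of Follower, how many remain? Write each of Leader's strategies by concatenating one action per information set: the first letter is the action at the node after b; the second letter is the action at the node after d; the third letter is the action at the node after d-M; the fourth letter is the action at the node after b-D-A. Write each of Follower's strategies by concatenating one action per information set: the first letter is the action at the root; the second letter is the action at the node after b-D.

Leader has 16 pure strategies: DMaz, DMay, DMez, DMey, DRaz, DRay, DRez, DRey, WMaz, WMay, WMez, WMey, WRaz, WRay, WRez, WRey. Columns: bA, bB, dA, dB.
{DMaz} → row (7,3) (6,4) (4,7) (4,7)
{DMay} → row (7,4) (6,4) (4,7) (4,7)
{DMez} → row (7,3) (6,4) (1,3) (1,3)
{DMey} → row (7,4) (6,4) (1,3) (1,3)
{DRaz, DRez} → row (7,3) (6,4) (6,6) (6,6)
{DRay, DRey} → row (7,4) (6,4) (6,6) (6,6)
{WMaz, WMay} → row (6,1) (6,1) (4,7) (4,7)
{WMez, WMey} → row (6,1) (6,1) (1,3) (1,3)
{WRaz, WRay, WRez, WRey} → row (6,1) (6,1) (6,6) (6,6)
That's 9 distinct rows out of 16 strategies.

9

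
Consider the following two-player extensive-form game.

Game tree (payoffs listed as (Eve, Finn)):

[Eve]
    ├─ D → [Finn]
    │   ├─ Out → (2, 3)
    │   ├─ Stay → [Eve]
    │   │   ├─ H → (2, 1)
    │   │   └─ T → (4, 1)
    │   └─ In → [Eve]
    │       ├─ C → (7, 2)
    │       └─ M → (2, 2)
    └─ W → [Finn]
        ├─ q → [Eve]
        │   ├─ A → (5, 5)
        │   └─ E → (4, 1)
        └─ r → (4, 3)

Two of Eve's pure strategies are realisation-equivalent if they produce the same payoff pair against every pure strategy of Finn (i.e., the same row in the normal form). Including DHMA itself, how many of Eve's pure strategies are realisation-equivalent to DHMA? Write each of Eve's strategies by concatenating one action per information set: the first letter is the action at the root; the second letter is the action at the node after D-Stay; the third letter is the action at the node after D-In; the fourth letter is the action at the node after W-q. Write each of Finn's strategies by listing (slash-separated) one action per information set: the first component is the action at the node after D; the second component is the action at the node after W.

2

Row for DHMA (columns Out/q, Out/r, Stay/q, Stay/r, In/q, In/r): (2,3) (2,3) (2,1) (2,1) (2,2) (2,2).
Under DHMA, Eve's choice at the node after W-q can never be reached regardless of what Finn does, so varying those choices leaves every outcome unchanged.
Holding the reachable choices fixed and varying the unreachable one freely already gives 2 equivalent strategies.
No other strategy reproduces this row, so those 2 are the full class: DHMA, DHME.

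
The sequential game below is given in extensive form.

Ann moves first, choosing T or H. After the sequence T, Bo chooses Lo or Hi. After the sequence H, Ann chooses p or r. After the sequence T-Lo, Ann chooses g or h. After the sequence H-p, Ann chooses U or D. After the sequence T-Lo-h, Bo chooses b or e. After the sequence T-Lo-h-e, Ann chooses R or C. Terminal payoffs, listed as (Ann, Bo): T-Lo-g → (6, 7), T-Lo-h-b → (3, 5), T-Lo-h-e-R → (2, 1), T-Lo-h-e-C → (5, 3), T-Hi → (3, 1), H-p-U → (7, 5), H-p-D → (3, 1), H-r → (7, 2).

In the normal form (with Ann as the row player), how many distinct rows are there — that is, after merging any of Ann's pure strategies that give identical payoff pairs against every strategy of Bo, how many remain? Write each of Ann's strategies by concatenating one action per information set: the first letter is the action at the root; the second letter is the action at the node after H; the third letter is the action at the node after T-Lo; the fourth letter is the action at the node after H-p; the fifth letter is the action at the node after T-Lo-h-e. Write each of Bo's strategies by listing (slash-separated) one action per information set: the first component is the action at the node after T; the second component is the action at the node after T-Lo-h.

Ann has 32 pure strategies: TpgUR, TpgUC, TpgDR, TpgDC, TphUR, TphUC, TphDR, TphDC, TrgUR, TrgUC, TrgDR, TrgDC, TrhUR, TrhUC, TrhDR, TrhDC, HpgUR, HpgUC, HpgDR, HpgDC, HphUR, HphUC, HphDR, HphDC, HrgUR, HrgUC, HrgDR, HrgDC, HrhUR, HrhUC, HrhDR, HrhDC. Columns: Lo/b, Lo/e, Hi/b, Hi/e.
{TpgUR, TpgUC, TpgDR, TpgDC, TrgUR, TrgUC, TrgDR, TrgDC} → row (6,7) (6,7) (3,1) (3,1)
{TphUR, TphDR, TrhUR, TrhDR} → row (3,5) (2,1) (3,1) (3,1)
{TphUC, TphDC, TrhUC, TrhDC} → row (3,5) (5,3) (3,1) (3,1)
{HpgUR, HpgUC, HphUR, HphUC} → row (7,5) (7,5) (7,5) (7,5)
{HpgDR, HpgDC, HphDR, HphDC} → row (3,1) (3,1) (3,1) (3,1)
{HrgUR, HrgUC, HrgDR, HrgDC, HrhUR, HrhUC, HrhDR, HrhDC} → row (7,2) (7,2) (7,2) (7,2)
That's 6 distinct rows out of 32 strategies.

6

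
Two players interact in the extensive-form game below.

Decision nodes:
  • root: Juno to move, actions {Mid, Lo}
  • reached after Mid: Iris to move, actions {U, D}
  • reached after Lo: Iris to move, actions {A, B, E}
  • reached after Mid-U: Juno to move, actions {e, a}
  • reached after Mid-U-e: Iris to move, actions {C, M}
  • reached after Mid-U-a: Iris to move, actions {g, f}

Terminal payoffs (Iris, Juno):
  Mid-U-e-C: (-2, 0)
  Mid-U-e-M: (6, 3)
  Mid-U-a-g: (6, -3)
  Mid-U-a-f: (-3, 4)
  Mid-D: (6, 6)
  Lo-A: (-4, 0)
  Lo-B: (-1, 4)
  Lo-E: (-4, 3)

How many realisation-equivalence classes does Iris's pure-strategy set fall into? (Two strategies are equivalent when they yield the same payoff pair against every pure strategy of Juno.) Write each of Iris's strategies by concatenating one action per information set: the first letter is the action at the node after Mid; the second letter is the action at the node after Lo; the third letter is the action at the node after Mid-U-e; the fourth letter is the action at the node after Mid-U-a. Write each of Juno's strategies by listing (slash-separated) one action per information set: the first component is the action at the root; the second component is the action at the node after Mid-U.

Iris has 24 pure strategies: UACg, UACf, UAMg, UAMf, UBCg, UBCf, UBMg, UBMf, UECg, UECf, UEMg, UEMf, DACg, DACf, DAMg, DAMf, DBCg, DBCf, DBMg, DBMf, DECg, DECf, DEMg, DEMf. Columns: Mid/e, Mid/a, Lo/e, Lo/a.
{UACg} → row (-2,0) (6,-3) (-4,0) (-4,0)
{UACf} → row (-2,0) (-3,4) (-4,0) (-4,0)
{UAMg} → row (6,3) (6,-3) (-4,0) (-4,0)
{UAMf} → row (6,3) (-3,4) (-4,0) (-4,0)
{UBCg} → row (-2,0) (6,-3) (-1,4) (-1,4)
{UBCf} → row (-2,0) (-3,4) (-1,4) (-1,4)
{UBMg} → row (6,3) (6,-3) (-1,4) (-1,4)
{UBMf} → row (6,3) (-3,4) (-1,4) (-1,4)
{UECg} → row (-2,0) (6,-3) (-4,3) (-4,3)
{UECf} → row (-2,0) (-3,4) (-4,3) (-4,3)
{UEMg} → row (6,3) (6,-3) (-4,3) (-4,3)
{UEMf} → row (6,3) (-3,4) (-4,3) (-4,3)
{DACg, DACf, DAMg, DAMf} → row (6,6) (6,6) (-4,0) (-4,0)
{DBCg, DBCf, DBMg, DBMf} → row (6,6) (6,6) (-1,4) (-1,4)
{DECg, DECf, DEMg, DEMf} → row (6,6) (6,6) (-4,3) (-4,3)
That's 15 distinct rows out of 24 strategies.

15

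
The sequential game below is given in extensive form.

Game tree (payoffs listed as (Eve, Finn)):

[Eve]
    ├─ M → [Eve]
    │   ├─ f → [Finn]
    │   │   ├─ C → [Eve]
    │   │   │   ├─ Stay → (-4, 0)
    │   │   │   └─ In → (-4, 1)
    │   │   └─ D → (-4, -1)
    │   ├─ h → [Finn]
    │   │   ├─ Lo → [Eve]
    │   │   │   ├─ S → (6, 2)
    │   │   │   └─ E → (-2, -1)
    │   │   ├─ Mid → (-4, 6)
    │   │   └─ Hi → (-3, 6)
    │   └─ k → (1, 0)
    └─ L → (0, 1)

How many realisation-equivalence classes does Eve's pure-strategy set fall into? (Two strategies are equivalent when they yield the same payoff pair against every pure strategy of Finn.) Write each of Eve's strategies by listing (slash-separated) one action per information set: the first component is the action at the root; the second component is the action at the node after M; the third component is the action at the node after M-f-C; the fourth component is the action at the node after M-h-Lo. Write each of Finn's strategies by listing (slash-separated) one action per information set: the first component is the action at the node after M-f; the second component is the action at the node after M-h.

6

Eve has 24 pure strategies: M/f/Stay/S, M/f/Stay/E, M/f/In/S, M/f/In/E, M/h/Stay/S, M/h/Stay/E, M/h/In/S, M/h/In/E, M/k/Stay/S, M/k/Stay/E, M/k/In/S, M/k/In/E, L/f/Stay/S, L/f/Stay/E, L/f/In/S, L/f/In/E, L/h/Stay/S, L/h/Stay/E, L/h/In/S, L/h/In/E, L/k/Stay/S, L/k/Stay/E, L/k/In/S, L/k/In/E. Columns: C/Lo, C/Mid, C/Hi, D/Lo, D/Mid, D/Hi.
{M/f/Stay/S, M/f/Stay/E} → row (-4,0) (-4,0) (-4,0) (-4,-1) (-4,-1) (-4,-1)
{M/f/In/S, M/f/In/E} → row (-4,1) (-4,1) (-4,1) (-4,-1) (-4,-1) (-4,-1)
{M/h/Stay/S, M/h/In/S} → row (6,2) (-4,6) (-3,6) (6,2) (-4,6) (-3,6)
{M/h/Stay/E, M/h/In/E} → row (-2,-1) (-4,6) (-3,6) (-2,-1) (-4,6) (-3,6)
{M/k/Stay/S, M/k/Stay/E, M/k/In/S, M/k/In/E} → row (1,0) (1,0) (1,0) (1,0) (1,0) (1,0)
{L/f/Stay/S, L/f/Stay/E, L/f/In/S, L/f/In/E, L/h/Stay/S, L/h/Stay/E, L/h/In/S, L/h/In/E, L/k/Stay/S, L/k/Stay/E, L/k/In/S, L/k/In/E} → row (0,1) (0,1) (0,1) (0,1) (0,1) (0,1)
That's 6 distinct rows out of 24 strategies.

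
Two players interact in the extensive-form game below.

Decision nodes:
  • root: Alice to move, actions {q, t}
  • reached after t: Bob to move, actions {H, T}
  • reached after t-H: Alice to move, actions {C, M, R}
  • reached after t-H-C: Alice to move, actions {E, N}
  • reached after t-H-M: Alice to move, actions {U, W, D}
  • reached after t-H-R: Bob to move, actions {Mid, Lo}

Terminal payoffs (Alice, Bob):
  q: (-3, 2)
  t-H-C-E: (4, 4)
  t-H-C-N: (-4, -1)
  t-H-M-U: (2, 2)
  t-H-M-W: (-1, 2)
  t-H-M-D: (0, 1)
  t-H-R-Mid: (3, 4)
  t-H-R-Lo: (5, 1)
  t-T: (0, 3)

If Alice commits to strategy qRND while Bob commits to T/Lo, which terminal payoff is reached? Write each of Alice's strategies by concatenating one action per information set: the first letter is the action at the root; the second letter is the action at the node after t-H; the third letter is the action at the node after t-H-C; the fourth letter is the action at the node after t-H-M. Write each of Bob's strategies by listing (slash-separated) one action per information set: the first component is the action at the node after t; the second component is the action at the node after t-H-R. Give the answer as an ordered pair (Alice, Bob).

Trace the play path from the root:
  Alice plays q
→ terminal payoff (-3, 2).
(Alice's choice at the node after t-H is never reached on this path, so it doesn't affect the outcome.)

(-3, 2)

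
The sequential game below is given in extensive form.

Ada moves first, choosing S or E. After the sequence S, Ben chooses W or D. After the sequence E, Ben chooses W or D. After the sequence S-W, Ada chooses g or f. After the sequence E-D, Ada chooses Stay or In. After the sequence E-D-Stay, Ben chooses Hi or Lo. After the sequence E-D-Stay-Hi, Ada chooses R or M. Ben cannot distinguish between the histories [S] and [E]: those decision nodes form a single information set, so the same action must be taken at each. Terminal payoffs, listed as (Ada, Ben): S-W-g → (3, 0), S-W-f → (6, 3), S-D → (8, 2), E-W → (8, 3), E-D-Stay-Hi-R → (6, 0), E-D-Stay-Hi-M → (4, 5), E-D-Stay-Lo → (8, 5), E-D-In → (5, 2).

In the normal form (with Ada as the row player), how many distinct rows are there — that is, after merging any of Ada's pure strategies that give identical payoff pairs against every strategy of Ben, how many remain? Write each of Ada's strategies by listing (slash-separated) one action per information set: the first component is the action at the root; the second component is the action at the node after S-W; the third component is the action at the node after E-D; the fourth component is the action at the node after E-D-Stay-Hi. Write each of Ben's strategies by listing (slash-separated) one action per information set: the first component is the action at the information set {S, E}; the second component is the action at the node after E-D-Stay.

Ada has 16 pure strategies: S/g/Stay/R, S/g/Stay/M, S/g/In/R, S/g/In/M, S/f/Stay/R, S/f/Stay/M, S/f/In/R, S/f/In/M, E/g/Stay/R, E/g/Stay/M, E/g/In/R, E/g/In/M, E/f/Stay/R, E/f/Stay/M, E/f/In/R, E/f/In/M. Columns: W/Hi, W/Lo, D/Hi, D/Lo.
{S/g/Stay/R, S/g/Stay/M, S/g/In/R, S/g/In/M} → row (3,0) (3,0) (8,2) (8,2)
{S/f/Stay/R, S/f/Stay/M, S/f/In/R, S/f/In/M} → row (6,3) (6,3) (8,2) (8,2)
{E/g/Stay/R, E/f/Stay/R} → row (8,3) (8,3) (6,0) (8,5)
{E/g/Stay/M, E/f/Stay/M} → row (8,3) (8,3) (4,5) (8,5)
{E/g/In/R, E/g/In/M, E/f/In/R, E/f/In/M} → row (8,3) (8,3) (5,2) (5,2)
That's 5 distinct rows out of 16 strategies.

5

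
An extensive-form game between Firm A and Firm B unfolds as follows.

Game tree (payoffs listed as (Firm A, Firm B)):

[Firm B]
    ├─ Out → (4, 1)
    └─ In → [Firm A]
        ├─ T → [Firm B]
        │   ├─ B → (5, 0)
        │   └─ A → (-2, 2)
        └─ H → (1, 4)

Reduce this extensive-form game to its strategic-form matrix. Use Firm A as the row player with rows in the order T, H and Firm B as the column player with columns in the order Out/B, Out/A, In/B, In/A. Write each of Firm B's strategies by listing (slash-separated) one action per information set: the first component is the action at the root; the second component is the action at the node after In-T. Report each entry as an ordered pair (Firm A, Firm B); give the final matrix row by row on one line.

        Out/B    Out/A     In/B     In/A
   T    (4,1)    (4,1)    (5,0)   (-2,2)
   H    (4,1)    (4,1)    (1,4)    (1,4)

T: (4,1) (4,1) (5,0) (-2,2) | H: (4,1) (4,1) (1,4) (1,4)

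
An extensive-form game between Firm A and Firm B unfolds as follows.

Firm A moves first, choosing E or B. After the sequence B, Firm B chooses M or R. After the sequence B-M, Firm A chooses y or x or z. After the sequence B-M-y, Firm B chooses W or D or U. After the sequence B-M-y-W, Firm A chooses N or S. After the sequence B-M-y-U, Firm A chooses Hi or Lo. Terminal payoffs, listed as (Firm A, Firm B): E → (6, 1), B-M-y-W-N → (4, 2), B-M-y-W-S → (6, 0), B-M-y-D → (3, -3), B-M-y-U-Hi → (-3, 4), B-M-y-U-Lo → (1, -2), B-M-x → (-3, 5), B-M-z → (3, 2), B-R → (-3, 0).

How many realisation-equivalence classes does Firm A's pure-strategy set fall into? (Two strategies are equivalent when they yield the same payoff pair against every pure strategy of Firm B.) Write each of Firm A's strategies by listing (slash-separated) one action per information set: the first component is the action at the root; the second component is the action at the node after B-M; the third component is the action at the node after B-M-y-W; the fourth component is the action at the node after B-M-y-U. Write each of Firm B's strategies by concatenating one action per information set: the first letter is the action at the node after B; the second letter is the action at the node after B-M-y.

7

Firm A has 24 pure strategies: E/y/N/Hi, E/y/N/Lo, E/y/S/Hi, E/y/S/Lo, E/x/N/Hi, E/x/N/Lo, E/x/S/Hi, E/x/S/Lo, E/z/N/Hi, E/z/N/Lo, E/z/S/Hi, E/z/S/Lo, B/y/N/Hi, B/y/N/Lo, B/y/S/Hi, B/y/S/Lo, B/x/N/Hi, B/x/N/Lo, B/x/S/Hi, B/x/S/Lo, B/z/N/Hi, B/z/N/Lo, B/z/S/Hi, B/z/S/Lo. Columns: MW, MD, MU, RW, RD, RU.
{E/y/N/Hi, E/y/N/Lo, E/y/S/Hi, E/y/S/Lo, E/x/N/Hi, E/x/N/Lo, E/x/S/Hi, E/x/S/Lo, E/z/N/Hi, E/z/N/Lo, E/z/S/Hi, E/z/S/Lo} → row (6,1) (6,1) (6,1) (6,1) (6,1) (6,1)
{B/y/N/Hi} → row (4,2) (3,-3) (-3,4) (-3,0) (-3,0) (-3,0)
{B/y/N/Lo} → row (4,2) (3,-3) (1,-2) (-3,0) (-3,0) (-3,0)
{B/y/S/Hi} → row (6,0) (3,-3) (-3,4) (-3,0) (-3,0) (-3,0)
{B/y/S/Lo} → row (6,0) (3,-3) (1,-2) (-3,0) (-3,0) (-3,0)
{B/x/N/Hi, B/x/N/Lo, B/x/S/Hi, B/x/S/Lo} → row (-3,5) (-3,5) (-3,5) (-3,0) (-3,0) (-3,0)
{B/z/N/Hi, B/z/N/Lo, B/z/S/Hi, B/z/S/Lo} → row (3,2) (3,2) (3,2) (-3,0) (-3,0) (-3,0)
That's 7 distinct rows out of 24 strategies.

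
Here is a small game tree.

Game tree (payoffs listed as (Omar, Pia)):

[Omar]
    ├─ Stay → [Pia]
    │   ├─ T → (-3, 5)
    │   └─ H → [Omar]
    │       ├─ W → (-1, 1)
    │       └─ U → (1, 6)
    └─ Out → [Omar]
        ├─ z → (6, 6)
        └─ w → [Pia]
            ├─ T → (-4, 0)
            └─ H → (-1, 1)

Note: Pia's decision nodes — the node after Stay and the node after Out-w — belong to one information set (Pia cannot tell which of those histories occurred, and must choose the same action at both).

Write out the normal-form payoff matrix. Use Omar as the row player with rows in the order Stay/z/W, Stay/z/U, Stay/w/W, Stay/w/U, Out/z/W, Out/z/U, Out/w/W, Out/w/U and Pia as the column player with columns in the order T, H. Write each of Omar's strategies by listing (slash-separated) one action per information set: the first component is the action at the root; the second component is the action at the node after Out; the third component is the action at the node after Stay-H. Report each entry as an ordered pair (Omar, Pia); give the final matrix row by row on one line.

                T        H
Stay/z/W   (-3,5)   (-1,1)
Stay/z/U   (-3,5)    (1,6)
Stay/w/W   (-3,5)   (-1,1)
Stay/w/U   (-3,5)    (1,6)
 Out/z/W    (6,6)    (6,6)
 Out/z/U    (6,6)    (6,6)
 Out/w/W   (-4,0)   (-1,1)
 Out/w/U   (-4,0)   (-1,1)

Stay/z/W: (-3,5) (-1,1) | Stay/z/U: (-3,5) (1,6) | Stay/w/W: (-3,5) (-1,1) | Stay/w/U: (-3,5) (1,6) | Out/z/W: (6,6) (6,6) | Out/z/U: (6,6) (6,6) | Out/w/W: (-4,0) (-1,1) | Out/w/U: (-4,0) (-1,1)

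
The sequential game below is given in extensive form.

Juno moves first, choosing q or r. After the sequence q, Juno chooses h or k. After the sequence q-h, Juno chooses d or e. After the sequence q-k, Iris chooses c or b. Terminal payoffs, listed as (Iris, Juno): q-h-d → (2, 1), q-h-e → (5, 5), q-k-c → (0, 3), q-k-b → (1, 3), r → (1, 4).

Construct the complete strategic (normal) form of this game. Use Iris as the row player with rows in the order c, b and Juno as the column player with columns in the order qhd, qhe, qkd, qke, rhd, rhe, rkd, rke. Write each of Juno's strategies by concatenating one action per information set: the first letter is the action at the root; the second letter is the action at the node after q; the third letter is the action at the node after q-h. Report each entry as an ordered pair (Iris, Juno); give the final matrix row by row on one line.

Row c: qhd→(2,1), qhe→(5,5), qkd→(0,3), qke→(0,3), rhd→(1,4), rhe→(1,4), rkd→(1,4), rke→(1,4)
Row b: qhd→(2,1), qhe→(5,5), qkd→(1,3), qke→(1,3), rhd→(1,4), rhe→(1,4), rkd→(1,4), rke→(1,4)

c: (2,1) (5,5) (0,3) (0,3) (1,4) (1,4) (1,4) (1,4) | b: (2,1) (5,5) (1,3) (1,3) (1,4) (1,4) (1,4) (1,4)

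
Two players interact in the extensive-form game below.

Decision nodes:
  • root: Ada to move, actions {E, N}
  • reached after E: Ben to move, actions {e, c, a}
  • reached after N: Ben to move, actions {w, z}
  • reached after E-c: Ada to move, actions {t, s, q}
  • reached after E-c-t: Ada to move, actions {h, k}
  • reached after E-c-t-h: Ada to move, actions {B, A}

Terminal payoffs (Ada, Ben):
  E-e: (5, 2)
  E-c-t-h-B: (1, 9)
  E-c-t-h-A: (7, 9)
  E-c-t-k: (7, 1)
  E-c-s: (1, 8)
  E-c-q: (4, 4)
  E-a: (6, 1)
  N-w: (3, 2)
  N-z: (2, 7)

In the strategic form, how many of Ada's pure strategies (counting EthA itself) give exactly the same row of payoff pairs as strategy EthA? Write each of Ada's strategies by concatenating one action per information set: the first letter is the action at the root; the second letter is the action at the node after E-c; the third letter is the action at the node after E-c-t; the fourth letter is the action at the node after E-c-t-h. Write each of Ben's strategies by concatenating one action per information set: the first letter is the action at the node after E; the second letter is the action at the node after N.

Row for EthA (columns ew, ez, cw, cz, aw, az): (5,2) (5,2) (7,9) (7,9) (6,1) (6,1).
Every one of Ada's information sets is on the play path for some reply by Ben when Ada follows EthA.
Changing the action at any of them therefore changes at least one column, so only EthA itself gives this row.

1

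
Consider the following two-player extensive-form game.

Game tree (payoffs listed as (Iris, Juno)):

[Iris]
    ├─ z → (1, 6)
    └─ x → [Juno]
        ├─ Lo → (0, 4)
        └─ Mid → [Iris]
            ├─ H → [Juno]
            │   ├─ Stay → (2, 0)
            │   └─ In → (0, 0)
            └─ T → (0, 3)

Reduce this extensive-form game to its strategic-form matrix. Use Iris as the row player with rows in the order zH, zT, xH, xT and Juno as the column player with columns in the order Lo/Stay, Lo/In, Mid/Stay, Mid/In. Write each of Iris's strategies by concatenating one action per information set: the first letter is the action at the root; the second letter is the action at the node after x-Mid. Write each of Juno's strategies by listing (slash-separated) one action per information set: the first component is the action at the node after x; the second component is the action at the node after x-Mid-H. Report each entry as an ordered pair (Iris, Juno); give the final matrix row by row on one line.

zH: (1,6) (1,6) (1,6) (1,6) | zT: (1,6) (1,6) (1,6) (1,6) | xH: (0,4) (0,4) (2,0) (0,0) | xT: (0,4) (0,4) (0,3) (0,3)

Row zH: Lo/Stay→(1,6), Lo/In→(1,6), Mid/Stay→(1,6), Mid/In→(1,6)
Row zT: Lo/Stay→(1,6), Lo/In→(1,6), Mid/Stay→(1,6), Mid/In→(1,6)
Row xH: Lo/Stay→(0,4), Lo/In→(0,4), Mid/Stay→(2,0), Mid/In→(0,0)
Row xT: Lo/Stay→(0,4), Lo/In→(0,4), Mid/Stay→(0,3), Mid/In→(0,3)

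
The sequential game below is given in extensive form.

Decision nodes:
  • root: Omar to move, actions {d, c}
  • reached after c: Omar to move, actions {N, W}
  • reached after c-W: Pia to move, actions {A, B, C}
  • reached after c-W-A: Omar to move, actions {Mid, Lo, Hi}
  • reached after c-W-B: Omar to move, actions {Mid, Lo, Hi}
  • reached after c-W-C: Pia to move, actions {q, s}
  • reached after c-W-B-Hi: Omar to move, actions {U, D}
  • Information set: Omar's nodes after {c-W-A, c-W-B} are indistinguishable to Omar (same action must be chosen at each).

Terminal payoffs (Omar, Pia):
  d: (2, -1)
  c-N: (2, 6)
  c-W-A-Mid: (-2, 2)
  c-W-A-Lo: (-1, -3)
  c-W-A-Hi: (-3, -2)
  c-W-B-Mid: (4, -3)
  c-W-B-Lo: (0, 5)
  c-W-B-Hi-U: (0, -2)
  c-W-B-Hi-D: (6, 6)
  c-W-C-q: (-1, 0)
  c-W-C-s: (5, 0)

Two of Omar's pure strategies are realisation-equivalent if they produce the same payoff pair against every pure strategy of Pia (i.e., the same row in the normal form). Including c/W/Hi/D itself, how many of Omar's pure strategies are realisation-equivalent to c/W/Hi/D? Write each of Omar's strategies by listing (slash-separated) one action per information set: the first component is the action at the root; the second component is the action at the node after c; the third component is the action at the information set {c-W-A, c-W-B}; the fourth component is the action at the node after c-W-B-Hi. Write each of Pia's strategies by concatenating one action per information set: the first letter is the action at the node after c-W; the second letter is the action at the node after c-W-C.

1

Row for c/W/Hi/D (columns Aq, As, Bq, Bs, Cq, Cs): (-3,-2) (-3,-2) (6,6) (6,6) (-1,0) (5,0).
Every one of Omar's information sets is on the play path for some reply by Pia when Omar follows c/W/Hi/D.
Changing the action at any of them therefore changes at least one column, so only c/W/Hi/D itself gives this row.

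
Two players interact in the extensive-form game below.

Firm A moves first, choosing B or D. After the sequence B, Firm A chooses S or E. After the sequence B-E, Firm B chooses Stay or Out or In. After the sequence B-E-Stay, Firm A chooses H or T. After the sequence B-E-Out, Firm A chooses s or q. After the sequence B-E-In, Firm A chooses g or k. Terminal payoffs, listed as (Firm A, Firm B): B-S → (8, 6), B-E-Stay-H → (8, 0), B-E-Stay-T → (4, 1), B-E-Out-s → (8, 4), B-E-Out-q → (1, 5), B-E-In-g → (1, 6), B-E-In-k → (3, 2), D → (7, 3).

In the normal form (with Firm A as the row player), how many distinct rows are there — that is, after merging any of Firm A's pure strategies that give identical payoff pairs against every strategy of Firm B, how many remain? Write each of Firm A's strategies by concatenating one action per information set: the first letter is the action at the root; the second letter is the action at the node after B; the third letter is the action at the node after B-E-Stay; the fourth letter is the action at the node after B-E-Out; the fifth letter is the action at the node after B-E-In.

Firm A has 32 pure strategies: BSHsg, BSHsk, BSHqg, BSHqk, BSTsg, BSTsk, BSTqg, BSTqk, BEHsg, BEHsk, BEHqg, BEHqk, BETsg, BETsk, BETqg, BETqk, DSHsg, DSHsk, DSHqg, DSHqk, DSTsg, DSTsk, DSTqg, DSTqk, DEHsg, DEHsk, DEHqg, DEHqk, DETsg, DETsk, DETqg, DETqk. Columns: Stay, Out, In.
{BSHsg, BSHsk, BSHqg, BSHqk, BSTsg, BSTsk, BSTqg, BSTqk} → row (8,6) (8,6) (8,6)
{BEHsg} → row (8,0) (8,4) (1,6)
{BEHsk} → row (8,0) (8,4) (3,2)
{BEHqg} → row (8,0) (1,5) (1,6)
{BEHqk} → row (8,0) (1,5) (3,2)
{BETsg} → row (4,1) (8,4) (1,6)
{BETsk} → row (4,1) (8,4) (3,2)
{BETqg} → row (4,1) (1,5) (1,6)
{BETqk} → row (4,1) (1,5) (3,2)
{DSHsg, DSHsk, DSHqg, DSHqk, DSTsg, DSTsk, DSTqg, DSTqk, DEHsg, DEHsk, DEHqg, DEHqk, DETsg, DETsk, DETqg, DETqk} → row (7,3) (7,3) (7,3)
That's 10 distinct rows out of 32 strategies.

10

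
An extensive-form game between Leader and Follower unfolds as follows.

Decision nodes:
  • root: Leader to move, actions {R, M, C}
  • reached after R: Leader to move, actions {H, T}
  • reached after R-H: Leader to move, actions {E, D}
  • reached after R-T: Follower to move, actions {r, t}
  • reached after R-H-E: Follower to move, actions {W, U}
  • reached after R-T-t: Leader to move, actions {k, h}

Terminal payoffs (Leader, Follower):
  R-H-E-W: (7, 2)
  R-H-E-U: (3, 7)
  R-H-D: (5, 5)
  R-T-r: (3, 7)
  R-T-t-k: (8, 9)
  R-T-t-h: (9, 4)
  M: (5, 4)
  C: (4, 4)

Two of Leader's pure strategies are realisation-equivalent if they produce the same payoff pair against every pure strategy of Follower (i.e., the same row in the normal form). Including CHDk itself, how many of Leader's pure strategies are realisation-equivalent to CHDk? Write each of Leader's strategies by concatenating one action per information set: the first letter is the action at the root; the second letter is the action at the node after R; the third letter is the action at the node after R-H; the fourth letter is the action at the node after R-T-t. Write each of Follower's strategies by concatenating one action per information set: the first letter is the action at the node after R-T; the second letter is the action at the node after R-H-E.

Row for CHDk (columns rW, rU, tW, tU): (4,4) (4,4) (4,4) (4,4).
Under CHDk, Leader's choice at the node after R and at the node after R-H and at the node after R-T-t can never be reached regardless of what Follower does, so varying those choices leaves every outcome unchanged.
Holding the reachable choices fixed and varying the unreachable ones freely already gives 2 × 2 × 2 = 8 equivalent strategies.
No other strategy reproduces this row, so those 8 are the full class: CHEk, CHEh, CHDk, CHDh, CTEk, CTEh, CTDk, CTDh.

8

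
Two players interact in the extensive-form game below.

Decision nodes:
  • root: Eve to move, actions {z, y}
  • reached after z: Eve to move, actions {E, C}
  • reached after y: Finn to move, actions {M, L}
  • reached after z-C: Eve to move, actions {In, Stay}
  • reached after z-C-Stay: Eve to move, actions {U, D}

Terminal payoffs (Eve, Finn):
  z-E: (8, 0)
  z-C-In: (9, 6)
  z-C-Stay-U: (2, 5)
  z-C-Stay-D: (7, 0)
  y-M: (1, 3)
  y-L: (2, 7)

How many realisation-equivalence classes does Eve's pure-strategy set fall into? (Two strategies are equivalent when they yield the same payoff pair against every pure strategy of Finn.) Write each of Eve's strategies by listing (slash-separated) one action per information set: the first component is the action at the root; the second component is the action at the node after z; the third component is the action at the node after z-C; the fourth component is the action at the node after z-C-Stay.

Eve has 16 pure strategies: z/E/In/U, z/E/In/D, z/E/Stay/U, z/E/Stay/D, z/C/In/U, z/C/In/D, z/C/Stay/U, z/C/Stay/D, y/E/In/U, y/E/In/D, y/E/Stay/U, y/E/Stay/D, y/C/In/U, y/C/In/D, y/C/Stay/U, y/C/Stay/D. Columns: M, L.
{z/E/In/U, z/E/In/D, z/E/Stay/U, z/E/Stay/D} → row (8,0) (8,0)
{z/C/In/U, z/C/In/D} → row (9,6) (9,6)
{z/C/Stay/U} → row (2,5) (2,5)
{z/C/Stay/D} → row (7,0) (7,0)
{y/E/In/U, y/E/In/D, y/E/Stay/U, y/E/Stay/D, y/C/In/U, y/C/In/D, y/C/Stay/U, y/C/Stay/D} → row (1,3) (2,7)
That's 5 distinct rows out of 16 strategies.

5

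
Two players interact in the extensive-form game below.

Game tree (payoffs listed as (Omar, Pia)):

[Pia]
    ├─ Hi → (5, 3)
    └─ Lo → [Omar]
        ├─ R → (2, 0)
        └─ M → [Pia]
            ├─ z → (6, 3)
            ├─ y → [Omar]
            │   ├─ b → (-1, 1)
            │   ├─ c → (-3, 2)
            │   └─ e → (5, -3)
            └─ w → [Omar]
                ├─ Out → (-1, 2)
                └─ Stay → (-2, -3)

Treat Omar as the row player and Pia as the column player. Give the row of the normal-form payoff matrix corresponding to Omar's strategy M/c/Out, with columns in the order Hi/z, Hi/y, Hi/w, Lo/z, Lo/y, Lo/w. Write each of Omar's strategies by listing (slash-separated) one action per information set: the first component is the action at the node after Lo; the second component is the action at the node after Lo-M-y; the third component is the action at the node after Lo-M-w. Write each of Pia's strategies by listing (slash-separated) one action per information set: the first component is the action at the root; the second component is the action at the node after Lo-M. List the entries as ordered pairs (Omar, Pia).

(5,3) (5,3) (5,3) (6,3) (-3,2) (-1,2)

vs Hi/z: Pia plays Hi → (5, 3)
vs Hi/y: Pia plays Hi → (5, 3)
vs Hi/w: Pia plays Hi → (5, 3)
vs Lo/z: Pia plays Lo → Omar plays M at [Lo] → Pia plays z at [Lo-M] → (6, 3)
vs Lo/y: Pia plays Lo → Omar plays M at [Lo] → Pia plays y at [Lo-M] → Omar plays c at [Lo-M-y] → (-3, 2)
vs Lo/w: Pia plays Lo → Omar plays M at [Lo] → Pia plays w at [Lo-M] → Omar plays Out at [Lo-M-w] → (-1, 2)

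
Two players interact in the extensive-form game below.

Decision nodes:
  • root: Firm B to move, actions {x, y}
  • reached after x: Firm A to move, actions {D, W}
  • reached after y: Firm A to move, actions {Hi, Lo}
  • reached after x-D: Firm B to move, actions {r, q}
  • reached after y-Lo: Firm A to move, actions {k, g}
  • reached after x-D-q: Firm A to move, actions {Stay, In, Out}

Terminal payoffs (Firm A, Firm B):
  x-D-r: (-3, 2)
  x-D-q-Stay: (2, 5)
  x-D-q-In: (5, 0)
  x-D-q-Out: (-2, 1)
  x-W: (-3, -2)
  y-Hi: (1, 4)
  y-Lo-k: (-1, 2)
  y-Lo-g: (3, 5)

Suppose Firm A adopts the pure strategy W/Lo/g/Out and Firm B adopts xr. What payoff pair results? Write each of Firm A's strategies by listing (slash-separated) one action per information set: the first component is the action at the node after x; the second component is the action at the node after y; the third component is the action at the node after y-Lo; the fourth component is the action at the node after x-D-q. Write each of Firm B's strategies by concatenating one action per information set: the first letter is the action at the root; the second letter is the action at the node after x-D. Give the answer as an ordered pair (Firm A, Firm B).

Trace the play path from the root:
  Firm B plays x
  Firm A plays W at [x]
→ terminal payoff (-3, -2).
(Firm A's choice at the node after y is never reached on this path, so it doesn't affect the outcome.)

(-3, -2)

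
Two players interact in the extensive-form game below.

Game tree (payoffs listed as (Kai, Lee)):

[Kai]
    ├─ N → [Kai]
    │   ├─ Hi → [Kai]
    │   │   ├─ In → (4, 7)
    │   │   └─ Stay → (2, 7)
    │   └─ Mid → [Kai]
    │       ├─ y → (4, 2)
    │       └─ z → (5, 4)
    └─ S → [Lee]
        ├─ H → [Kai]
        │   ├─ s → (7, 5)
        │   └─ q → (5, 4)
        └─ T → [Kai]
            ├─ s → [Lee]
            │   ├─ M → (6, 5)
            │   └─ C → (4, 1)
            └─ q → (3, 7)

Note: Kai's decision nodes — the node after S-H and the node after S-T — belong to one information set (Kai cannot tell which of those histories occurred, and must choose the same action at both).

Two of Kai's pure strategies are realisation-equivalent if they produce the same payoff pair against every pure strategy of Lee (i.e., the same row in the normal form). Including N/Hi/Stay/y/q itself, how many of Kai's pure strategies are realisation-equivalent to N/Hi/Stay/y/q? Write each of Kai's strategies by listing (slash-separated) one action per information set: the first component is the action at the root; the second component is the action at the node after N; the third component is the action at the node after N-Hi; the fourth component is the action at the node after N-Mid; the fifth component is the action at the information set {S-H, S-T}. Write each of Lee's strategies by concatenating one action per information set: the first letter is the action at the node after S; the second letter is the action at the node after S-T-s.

4

Row for N/Hi/Stay/y/q (columns HM, HC, TM, TC): (2,7) (2,7) (2,7) (2,7).
Under N/Hi/Stay/y/q, Kai's choice at the node after N-Mid and at the information set {S-H, S-T} can never be reached regardless of what Lee does, so varying those choices leaves every outcome unchanged.
Holding the reachable choices fixed and varying the unreachable ones freely already gives 2 × 2 = 4 equivalent strategies.
No other strategy reproduces this row, so those 4 are the full class: N/Hi/Stay/y/s, N/Hi/Stay/y/q, N/Hi/Stay/z/s, N/Hi/Stay/z/q.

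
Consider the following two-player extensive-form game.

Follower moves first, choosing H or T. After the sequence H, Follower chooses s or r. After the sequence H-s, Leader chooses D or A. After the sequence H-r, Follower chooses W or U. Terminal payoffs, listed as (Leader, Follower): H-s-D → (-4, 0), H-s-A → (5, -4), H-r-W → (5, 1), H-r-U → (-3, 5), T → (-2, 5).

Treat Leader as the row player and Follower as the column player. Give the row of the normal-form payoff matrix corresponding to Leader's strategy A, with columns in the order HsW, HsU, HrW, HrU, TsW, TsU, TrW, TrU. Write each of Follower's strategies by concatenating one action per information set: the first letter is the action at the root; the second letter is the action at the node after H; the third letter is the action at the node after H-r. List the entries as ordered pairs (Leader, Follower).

vs HsW: Follower plays H → Follower plays s at [H] → Leader plays A at [H-s] → (5, -4)
vs HsU: Follower plays H → Follower plays s at [H] → Leader plays A at [H-s] → (5, -4)
vs HrW: Follower plays H → Follower plays r at [H] → Follower plays W at [H-r] → (5, 1)
vs HrU: Follower plays H → Follower plays r at [H] → Follower plays U at [H-r] → (-3, 5)
vs TsW: Follower plays T → (-2, 5)
vs TsU: Follower plays T → (-2, 5)
vs TrW: Follower plays T → (-2, 5)
vs TrU: Follower plays T → (-2, 5)

(5,-4) (5,-4) (5,1) (-3,5) (-2,5) (-2,5) (-2,5) (-2,5)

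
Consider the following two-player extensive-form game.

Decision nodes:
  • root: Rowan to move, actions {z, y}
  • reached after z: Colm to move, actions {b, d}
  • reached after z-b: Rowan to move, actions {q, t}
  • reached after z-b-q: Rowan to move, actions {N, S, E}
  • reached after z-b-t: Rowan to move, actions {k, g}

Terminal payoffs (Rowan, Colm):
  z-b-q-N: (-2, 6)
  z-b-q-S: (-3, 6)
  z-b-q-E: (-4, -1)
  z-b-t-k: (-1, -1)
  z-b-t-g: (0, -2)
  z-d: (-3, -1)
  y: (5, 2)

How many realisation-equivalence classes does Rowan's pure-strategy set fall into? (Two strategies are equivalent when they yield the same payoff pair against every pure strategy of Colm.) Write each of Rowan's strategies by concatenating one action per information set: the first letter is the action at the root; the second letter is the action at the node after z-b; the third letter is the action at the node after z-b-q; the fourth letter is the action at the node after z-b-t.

Rowan has 24 pure strategies: zqNk, zqNg, zqSk, zqSg, zqEk, zqEg, ztNk, ztNg, ztSk, ztSg, ztEk, ztEg, yqNk, yqNg, yqSk, yqSg, yqEk, yqEg, ytNk, ytNg, ytSk, ytSg, ytEk, ytEg. Columns: b, d.
{zqNk, zqNg} → row (-2,6) (-3,-1)
{zqSk, zqSg} → row (-3,6) (-3,-1)
{zqEk, zqEg} → row (-4,-1) (-3,-1)
{ztNk, ztSk, ztEk} → row (-1,-1) (-3,-1)
{ztNg, ztSg, ztEg} → row (0,-2) (-3,-1)
{yqNk, yqNg, yqSk, yqSg, yqEk, yqEg, ytNk, ytNg, ytSk, ytSg, ytEk, ytEg} → row (5,2) (5,2)
That's 6 distinct rows out of 24 strategies.

6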